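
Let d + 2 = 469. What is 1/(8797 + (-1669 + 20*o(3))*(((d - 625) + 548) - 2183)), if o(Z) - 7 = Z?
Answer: 1/2642714 ≈ 3.7840e-7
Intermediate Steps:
o(Z) = 7 + Z
d = 467 (d = -2 + 469 = 467)
1/(8797 + (-1669 + 20*o(3))*(((d - 625) + 548) - 2183)) = 1/(8797 + (-1669 + 20*(7 + 3))*(((467 - 625) + 548) - 2183)) = 1/(8797 + (-1669 + 20*10)*((-158 + 548) - 2183)) = 1/(8797 + (-1669 + 200)*(390 - 2183)) = 1/(8797 - 1469*(-1793)) = 1/(8797 + 2633917) = 1/2642714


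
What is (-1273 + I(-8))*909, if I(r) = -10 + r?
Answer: -1173519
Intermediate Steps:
(-1273 + I(-8))*909 = (-1273 + (-10 - 8))*909 = (-1273 - 18)*909 = -1291*909 = -1173519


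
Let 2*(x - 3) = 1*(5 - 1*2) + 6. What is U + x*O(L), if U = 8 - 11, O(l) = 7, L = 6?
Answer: 99/2 ≈ 49.500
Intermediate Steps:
x = 15/2 (x = 3 + (1*(5 - 1*2) + 6)/2 = 3 + (1*(5 - 2) + 6)/2 = 3 + (1*3 + 6)/2 = 3 + (3 + 6)/2 = 3 + (½)*9 = 3 + 9/2 = 15/2 ≈ 7.5000)
U = -3
U + x*O(L) = -3 + (15/2)*7 = -3 + 105/2 = 99/2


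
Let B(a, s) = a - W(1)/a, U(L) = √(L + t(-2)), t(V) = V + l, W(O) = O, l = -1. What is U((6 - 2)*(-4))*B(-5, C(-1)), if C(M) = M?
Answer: -24*I*√19/5 ≈ -20.923*I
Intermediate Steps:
t(V) = -1 + V (t(V) = V - 1 = -1 + V)
U(L) = √(-3 + L) (U(L) = √(L + (-1 - 2)) = √(L - 3) = √(-3 + L))
B(a, s) = a - 1/a
U((6 - 2)*(-4))*B(-5, C(-1)) = √(-3 + (6 - 2)*(-4))*(-5 - 1/(-5)) = √(-3 + 4*(-4))*(-5 - 1*(-⅕)) = √(-3 - 16)*(-5 + ⅕) = √(-19)*(-24/5) = (I*√19)*(-24/5) = -24*I*√19/5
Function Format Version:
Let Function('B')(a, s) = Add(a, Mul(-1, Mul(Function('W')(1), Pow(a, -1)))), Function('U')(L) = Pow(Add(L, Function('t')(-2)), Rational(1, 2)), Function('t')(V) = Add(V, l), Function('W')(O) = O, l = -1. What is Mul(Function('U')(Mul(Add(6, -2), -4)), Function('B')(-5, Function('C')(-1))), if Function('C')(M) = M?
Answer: Mul(Rational(-24, 5), I, Pow(19, Rational(1, 2))) ≈ Mul(-20.923, I)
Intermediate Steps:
Function('t')(V) = Add(-1, V) (Function('t')(V) = Add(V, -1) = Add(-1, V))
Function('U')(L) = Pow(Add(-3, L), Rational(1, 2)) (Function('U')(L) = Pow(Add(L, Add(-1, -2)), Rational(1, 2)) = Pow(Add(L, -3), Rational(1, 2)) = Pow(Add(-3, L), Rational(1, 2)))
Function('B')(a, s) = Add(a, Mul(-1, Pow(a, -1))) (Function('B')(a, s) = Add(a, Mul(-1, Mul(1, Pow(a, -1)))) = Add(a, Mul(-1, Pow(a, -1))))
Mul(Function('U')(Mul(Add(6, -2), -4)), Function('B')(-5, Function('C')(-1))) = Mul(Pow(Add(-3, Mul(Add(6, -2), -4)), Rational(1, 2)), Add(-5, Mul(-1, Pow(-5, -1)))) = Mul(Pow(Add(-3, Mul(4, -4)), Rational(1, 2)), Add(-5, Mul(-1, Rational(-1, 5)))) = Mul(Pow(Add(-3, -16), Rational(1, 2)), Add(-5, Rational(1, 5))) = Mul(Pow(-19, Rational(1, 2)), Rational(-24, 5)) = Mul(Mul(I, Pow(19, Rational(1, 2))), Rational(-24, 5)) = Mul(Rational(-24, 5), I, Pow(19, Rational(1, 2)))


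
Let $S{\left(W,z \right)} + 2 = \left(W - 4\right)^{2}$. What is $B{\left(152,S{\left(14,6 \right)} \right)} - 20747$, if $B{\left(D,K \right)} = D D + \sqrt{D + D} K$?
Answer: $2357 + 392 \sqrt{19} \approx 4065.7$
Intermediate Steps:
$S{\left(W,z \right)} = -2 + \left(-4 + W\right)^{2}$ ($S{\left(W,z \right)} = -2 + \left(W - 4\right)^{2} = -2 + \left(-4 + W\right)^{2}$)
$B{\left(D,K \right)} = D^{2} + K \sqrt{2} \sqrt{D}$ ($B{\left(D,K \right)} = D^{2} + \sqrt{2 D} K = D^{2} + \sqrt{2} \sqrt{D} K = D^{2} + K \sqrt{2} \sqrt{D}$)
$B{\left(152,S{\left(14,6 \right)} \right)} - 20747 = \left(152^{2} + \left(-2 + \left(-4 + 14\right)^{2}\right) \sqrt{2} \sqrt{152}\right) - 20747 = \left(23104 + \left(-2 + 10^{2}\right) \sqrt{2} \cdot 2 \sqrt{38}\right) - 20747 = \left(23104 + \left(-2 + 100\right) \sqrt{2} \cdot 2 \sqrt{38}\right) - 20747 = \left(23104 + 98 \sqrt{2} \cdot 2 \sqrt{38}\right) - 20747 = \left(23104 + 392 \sqrt{19}\right) - 20747 = 2357 + 392 \sqrt{19}$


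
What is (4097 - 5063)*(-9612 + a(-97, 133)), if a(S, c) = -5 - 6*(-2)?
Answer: 9278430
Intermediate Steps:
a(S, c) = 7 (a(S, c) = -5 + 12 = 7)
(4097 - 5063)*(-9612 + a(-97, 133)) = (4097 - 5063)*(-9612 + 7) = -966*(-9605) = 9278430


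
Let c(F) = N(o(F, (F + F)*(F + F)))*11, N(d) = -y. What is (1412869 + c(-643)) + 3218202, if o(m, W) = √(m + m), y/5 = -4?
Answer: 4631291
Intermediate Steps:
y = -20 (y = 5*(-4) = -20)
o(m, W) = √2*√m (o(m, W) = √(2*m) = √2*√m)
N(d) = 20 (N(d) = -1*(-20) = 20)
c(F) = 220 (c(F) = 20*11 = 220)
(1412869 + c(-643)) + 3218202 = (1412869 + 220) + 3218202 = 1413089 + 3218202 = 4631291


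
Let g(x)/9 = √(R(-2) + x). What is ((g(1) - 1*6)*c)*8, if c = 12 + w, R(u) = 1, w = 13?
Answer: -1200 + 1800*√2 ≈ 1345.6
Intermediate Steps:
g(x) = 9*√(1 + x)
c = 25 (c = 12 + 13 = 25)
((g(1) - 1*6)*c)*8 = ((9*√(1 + 1) - 1*6)*25)*8 = ((9*√2 - 6)*25)*8 = ((-6 + 9*√2)*25)*8 = (-150 + 225*√2)*8 = -1200 + 1800*√2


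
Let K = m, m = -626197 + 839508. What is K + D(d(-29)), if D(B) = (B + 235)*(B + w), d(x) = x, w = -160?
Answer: 174377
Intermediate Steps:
D(B) = (-160 + B)*(235 + B) (D(B) = (B + 235)*(B - 160) = (235 + B)*(-160 + B) = (-160 + B)*(235 + B))
m = 213311
K = 213311
K + D(d(-29)) = 213311 + (-37600 + (-29)² + 75*(-29)) = 213311 + (-37600 + 841 - 2175) = 213311 - 38934 = 174377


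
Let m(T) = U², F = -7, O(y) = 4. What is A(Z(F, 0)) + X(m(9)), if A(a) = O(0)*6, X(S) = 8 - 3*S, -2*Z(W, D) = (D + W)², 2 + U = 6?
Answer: -16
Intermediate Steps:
U = 4 (U = -2 + 6 = 4)
Z(W, D) = -(D + W)²/2
m(T) = 16 (m(T) = 4² = 16)
A(a) = 24 (A(a) = 4*6 = 24)
A(Z(F, 0)) + X(m(9)) = 24 + (8 - 3*16) = 24 + (8 - 48) = 24 - 40 = -16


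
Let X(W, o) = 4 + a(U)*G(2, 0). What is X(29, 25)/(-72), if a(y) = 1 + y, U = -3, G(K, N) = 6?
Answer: ⅑ ≈ 0.11111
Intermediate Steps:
X(W, o) = -8 (X(W, o) = 4 + (1 - 3)*6 = 4 - 2*6 = 4 - 12 = -8)
X(29, 25)/(-72) = -8/(-72) = -8*(-1/72) = ⅑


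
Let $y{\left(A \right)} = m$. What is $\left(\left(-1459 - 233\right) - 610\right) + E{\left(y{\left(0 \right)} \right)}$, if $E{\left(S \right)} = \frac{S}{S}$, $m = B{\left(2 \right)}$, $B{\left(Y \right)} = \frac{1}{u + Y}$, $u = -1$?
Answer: $-2301$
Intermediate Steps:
$B{\left(Y \right)} = \frac{1}{-1 + Y}$
$m = 1$ ($m = \frac{1}{-1 + 2} = 1^{-1} = 1$)
$y{\left(A \right)} = 1$
$E{\left(S \right)} = 1$
$\left(\left(-1459 - 233\right) - 610\right) + E{\left(y{\left(0 \right)} \right)} = \left(\left(-1459 - 233\right) - 610\right) + 1 = \left(-1692 - 610\right) + 1 = -2302 + 1 = -2301$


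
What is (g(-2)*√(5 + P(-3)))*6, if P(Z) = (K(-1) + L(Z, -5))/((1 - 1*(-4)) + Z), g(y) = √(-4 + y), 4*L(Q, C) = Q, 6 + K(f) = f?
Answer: 9*I*√3 ≈ 15.588*I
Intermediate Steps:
K(f) = -6 + f
L(Q, C) = Q/4
P(Z) = (-7 + Z/4)/(5 + Z) (P(Z) = ((-6 - 1) + Z/4)/((1 - 1*(-4)) + Z) = (-7 + Z/4)/((1 + 4) + Z) = (-7 + Z/4)/(5 + Z))
(g(-2)*√(5 + P(-3)))*6 = (√(-4 - 2)*√(5 + (-28 - 3)/(4*(5 - 3))))*6 = (√(-6)*√(5 + (¼)*(-31)/2))*6 = ((I*√6)*√(5 + (¼)*(½)*(-31)))*6 = ((I*√6)*√(5 - 31/8))*6 = ((I*√6)*√(9/8))*6 = ((I*√6)*(3*√2/4))*6 = (3*I*√3/2)*6 = 9*I*√3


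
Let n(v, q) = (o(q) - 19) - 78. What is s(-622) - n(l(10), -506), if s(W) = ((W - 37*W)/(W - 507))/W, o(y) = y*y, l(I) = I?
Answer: -288955095/1129 ≈ -2.5594e+5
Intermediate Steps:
o(y) = y²
s(W) = -36/(-507 + W) (s(W) = ((-36*W)/(-507 + W))/W = (-36*W/(-507 + W))/W = -36/(-507 + W))
n(v, q) = -97 + q² (n(v, q) = (q² - 19) - 78 = (-19 + q²) - 78 = -97 + q²)
s(-622) - n(l(10), -506) = -36/(-507 - 622) - (-97 + (-506)²) = -36/(-1129) - (-97 + 256036) = -36*(-1/1129) - 1*255939 = 36/1129 - 255939 = -288955095/1129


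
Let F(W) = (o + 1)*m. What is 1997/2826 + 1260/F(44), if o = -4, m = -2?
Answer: 595457/2826 ≈ 210.71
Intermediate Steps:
F(W) = 6 (F(W) = (-4 + 1)*(-2) = -3*(-2) = 6)
1997/2826 + 1260/F(44) = 1997/2826 + 1260/6 = 1997*(1/2826) + 1260*(⅙) = 1997/2826 + 210 = 595457/2826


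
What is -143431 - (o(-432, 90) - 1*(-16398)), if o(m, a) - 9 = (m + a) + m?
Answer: -159064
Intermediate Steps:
o(m, a) = 9 + a + 2*m (o(m, a) = 9 + ((m + a) + m) = 9 + ((a + m) + m) = 9 + (a + 2*m) = 9 + a + 2*m)
-143431 - (o(-432, 90) - 1*(-16398)) = -143431 - ((9 + 90 + 2*(-432)) - 1*(-16398)) = -143431 - ((9 + 90 - 864) + 16398) = -143431 - (-765 + 16398) = -143431 - 1*15633 = -143431 - 15633 = -159064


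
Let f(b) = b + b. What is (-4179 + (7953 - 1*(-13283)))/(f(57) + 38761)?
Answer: 17057/38875 ≈ 0.43877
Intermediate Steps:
f(b) = 2*b
(-4179 + (7953 - 1*(-13283)))/(f(57) + 38761) = (-4179 + (7953 - 1*(-13283)))/(2*57 + 38761) = (-4179 + (7953 + 13283))/(114 + 38761) = (-4179 + 21236)/38875 = 17057*(1/38875) = 17057/38875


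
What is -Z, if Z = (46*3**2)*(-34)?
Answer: 14076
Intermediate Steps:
Z = -14076 (Z = (46*9)*(-34) = 414*(-34) = -14076)
-Z = -1*(-14076) = 14076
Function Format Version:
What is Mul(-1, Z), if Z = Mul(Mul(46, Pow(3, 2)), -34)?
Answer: 14076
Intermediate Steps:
Z = -14076 (Z = Mul(Mul(46, 9), -34) = Mul(414, -34) = -14076)
Mul(-1, Z) = Mul(-1, -14076) = 14076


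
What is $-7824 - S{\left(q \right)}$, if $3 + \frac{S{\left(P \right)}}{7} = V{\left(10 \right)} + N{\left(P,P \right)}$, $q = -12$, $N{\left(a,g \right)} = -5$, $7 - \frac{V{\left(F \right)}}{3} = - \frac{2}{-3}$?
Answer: $-7901$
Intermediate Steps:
$V{\left(F \right)} = 19$ ($V{\left(F \right)} = 21 - 3 \left(- \frac{2}{-3}\right) = 21 - 3 \left(\left(-2\right) \left(- \frac{1}{3}\right)\right) = 21 - 2 = 19$)
$S{\left(P \right)} = 77$ ($S{\left(P \right)} = -21 + 7 \left(19 - 5\right) = -21 + 7 \cdot 14 = -21 + 98 = 77$)
$-7824 - S{\left(q \right)} = -7824 - 77 = -7901$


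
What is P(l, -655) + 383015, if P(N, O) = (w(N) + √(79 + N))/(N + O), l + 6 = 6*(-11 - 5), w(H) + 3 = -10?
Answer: 289942368/757 - I*√23/757 ≈ 3.8302e+5 - 0.0063353*I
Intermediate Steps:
w(H) = -13 (w(H) = -3 - 10 = -13)
l = -102 (l = -6 + 6*(-11 - 5) = -6 + 6*(-16) = -6 - 96 = -102)
P(N, O) = (-13 + √(79 + N))/(N + O)
P(l, -655) + 383015 = (-13 + √(79 - 102))/(-102 - 655) + 383015 = (-13 + √(-23))/(-757) + 383015 = -(-13 + I*√23)/757 + 383015 = (13/757 - I*√23/757) + 383015 = 289942368/757 - I*√23/757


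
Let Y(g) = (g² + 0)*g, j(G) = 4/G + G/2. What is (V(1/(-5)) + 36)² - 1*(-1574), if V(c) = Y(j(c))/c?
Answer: 66061212055601/40000 ≈ 1.6515e+9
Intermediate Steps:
j(G) = G/2 + 4/G (j(G) = 4/G + G*(½) = 4/G + G/2 = G/2 + 4/G)
Y(g) = g³ (Y(g) = g²*g = g³)
V(c) = (c/2 + 4/c)³/c
(V(1/(-5)) + 36)² - 1*(-1574) = ((8 + (1/(-5))²)³/(8*(1/(-5))⁴) + 36)² - 1*(-1574) = ((8 + (1*(-⅕))²)³/(8*(1*(-⅕))⁴) + 36)² + 1574 = ((8 + (-⅕)²)³/(8*(-⅕)⁴) + 36)² + 1574 = ((⅛)*625*(8 + 1/25)³ + 36)² + 1574 = ((⅛)*625*(201/25)³ + 36)² + 1574 = ((⅛)*625*(8120601/15625) + 36)² + 1574 = (8120601/200 + 36)² + 1574 = (8127801/200)² + 1574 = 66061149095601/40000 + 1574 = 66061212055601/40000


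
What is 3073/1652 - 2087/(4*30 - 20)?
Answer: -56079/2950 ≈ -19.010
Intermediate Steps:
3073/1652 - 2087/(4*30 - 20) = 3073*(1/1652) - 2087/(120 - 20) = 439/236 - 2087/100 = -56079/2950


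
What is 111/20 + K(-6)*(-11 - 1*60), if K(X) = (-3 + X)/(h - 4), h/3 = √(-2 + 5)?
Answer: 52341/220 + 1917*√3/11 ≈ 539.76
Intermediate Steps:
h = 3*√3 (h = 3*√(-2 + 5) = 3*√3 ≈ 5.1962)
K(X) = (-3 + X)/(-4 + 3*√3) (K(X) = (-3 + X)/(3*√3 - 4) = (-3 + X)/(-4 + 3*√3))
111/20 + K(-6)*(-11 - 1*60) = 111/20 + (-(-3 - 6)/(4 - 3*√3))*(-11 - 1*60) = 111*(1/20) + (-1*(-9)/(4 - 3*√3))*(-11 - 60) = 111/20 + (9/(4 - 3*√3))*(-71) = 111/20 - 639/(4 - 3*√3)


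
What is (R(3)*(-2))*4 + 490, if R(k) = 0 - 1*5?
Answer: 530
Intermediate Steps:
R(k) = -5 (R(k) = 0 - 5 = -5)
(R(3)*(-2))*4 + 490 = -5*(-2)*4 + 490 = 10*4 + 490 = 40 + 490 = 530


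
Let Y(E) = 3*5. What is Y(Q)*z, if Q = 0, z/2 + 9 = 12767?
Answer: 382740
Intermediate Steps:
z = 25516 (z = -18 + 2*12767 = -18 + 25534 = 25516)
Y(E) = 15
Y(Q)*z = 15*25516 = 382740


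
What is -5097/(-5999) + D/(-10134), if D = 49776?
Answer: -41158871/10132311 ≈ -4.0621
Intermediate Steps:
-5097/(-5999) + D/(-10134) = -5097/(-5999) + 49776/(-10134) = -5097*(-1/5999) + 49776*(-1/10134) = 5097/5999 - 8296/1689 = -41158871/10132311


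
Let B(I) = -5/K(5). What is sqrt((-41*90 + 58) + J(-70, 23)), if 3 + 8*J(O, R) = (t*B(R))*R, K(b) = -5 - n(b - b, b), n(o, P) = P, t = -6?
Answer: I*sqrt(3641) ≈ 60.341*I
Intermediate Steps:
K(b) = -5 - b
B(I) = 1/2 (B(I) = -5/(-5 - 1*5) = -5/(-5 - 5) = -5/(-10) = -5*(-1/10) = 1/2)
J(O, R) = -3/8 - 3*R/8 (J(O, R) = -3/8 + ((-6*1/2)*R)/8 = -3/8 + (-3*R)/8 = -3/8 - 3*R/8)
sqrt((-41*90 + 58) + J(-70, 23)) = sqrt((-41*90 + 58) + (-3/8 - 3/8*23)) = sqrt((-3690 + 58) + (-3/8 - 69/8)) = sqrt(-3632 - 9) = sqrt(-3641) = I*sqrt(3641)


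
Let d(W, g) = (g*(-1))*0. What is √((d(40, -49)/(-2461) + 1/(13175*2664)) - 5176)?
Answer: I*√7084699708194602/1169940 ≈ 71.944*I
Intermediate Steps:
d(W, g) = 0 (d(W, g) = -g*0 = 0)
√((d(40, -49)/(-2461) + 1/(13175*2664)) - 5176) = √((0/(-2461) + 1/(13175*2664)) - 5176) = √((0*(-1/2461) + (1/13175)*(1/2664)) - 5176) = √((0 + 1/35098200) - 5176) = √(1/35098200 - 5176) = √(-181668283199/35098200) = I*√7084699708194602/1169940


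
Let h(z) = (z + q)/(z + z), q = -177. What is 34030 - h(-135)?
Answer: 1531298/45 ≈ 34029.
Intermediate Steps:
h(z) = (-177 + z)/(2*z) (h(z) = (z - 177)/(z + z) = (-177 + z)/((2*z)) = (-177 + z)*(1/(2*z)) = (-177 + z)/(2*z))
34030 - h(-135) = 34030 - (-177 - 135)/(2*(-135)) = 34030 - (-1)*(-312)/(2*135) = 34030 - 1*52/45 = 34030 - 52/45 = 1531298/45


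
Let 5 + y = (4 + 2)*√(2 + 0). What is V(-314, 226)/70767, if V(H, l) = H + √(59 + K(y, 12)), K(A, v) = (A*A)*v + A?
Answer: -314/70767 + √(1218 - 714*√2)/70767 ≈ -0.0042332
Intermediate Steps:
y = -5 + 6*√2 (y = -5 + (4 + 2)*√(2 + 0) = -5 + 6*√2 ≈ 3.4853)
K(A, v) = A + v*A² (K(A, v) = A²*v + A = v*A² + A = A + v*A²)
V(H, l) = H + √(59 + (-59 + 72*√2)*(-5 + 6*√2)) (V(H, l) = H + √(59 + (-5 + 6*√2)*(1 + (-5 + 6*√2)*12)) = H + √(59 + (-5 + 6*√2)*(1 + (-60 + 72*√2))) = H + √(59 + (-5 + 6*√2)*(-59 + 72*√2)) = H + √(59 + (-59 + 72*√2)*(-5 + 6*√2)))
V(-314, 226)/70767 = (-314 + √(1218 - 714*√2))/70767 = (-314 + √(1218 - 714*√2))*(1/70767) = -314/70767 + √(1218 - 714*√2)/70767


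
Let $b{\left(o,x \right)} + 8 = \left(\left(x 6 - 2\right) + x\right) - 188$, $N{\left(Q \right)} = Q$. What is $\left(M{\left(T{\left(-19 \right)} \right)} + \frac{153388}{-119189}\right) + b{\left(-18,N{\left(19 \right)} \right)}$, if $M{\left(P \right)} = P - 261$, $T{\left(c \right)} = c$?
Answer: $- \frac{41273593}{119189} \approx -346.29$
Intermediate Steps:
$b{\left(o,x \right)} = -198 + 7 x$ ($b{\left(o,x \right)} = -8 - \left(190 - x - x 6\right) = -8 + \left(\left(\left(6 x - 2\right) + x\right) - 188\right) = -8 + \left(\left(\left(-2 + 6 x\right) + x\right) - 188\right) = -8 + \left(\left(-2 + 7 x\right) - 188\right) = -8 + \left(-190 + 7 x\right) = -198 + 7 x$)
$M{\left(P \right)} = -261 + P$ ($M{\left(P \right)} = P - 261 = -261 + P$)
$\left(M{\left(T{\left(-19 \right)} \right)} + \frac{153388}{-119189}\right) + b{\left(-18,N{\left(19 \right)} \right)} = \left(\left(-261 - 19\right) + \frac{153388}{-119189}\right) + \left(-198 + 7 \cdot 19\right) = \left(-280 + 153388 \left(- \frac{1}{119189}\right)\right) + \left(-198 + 133\right) = \left(-280 - \frac{153388}{119189}\right) - 65 = - \frac{33526308}{119189} - 65 = - \frac{41273593}{119189}$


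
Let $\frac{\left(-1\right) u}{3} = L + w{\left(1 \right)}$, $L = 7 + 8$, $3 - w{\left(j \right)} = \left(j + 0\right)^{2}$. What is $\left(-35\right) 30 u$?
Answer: $53550$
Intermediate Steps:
$w{\left(j \right)} = 3 - j^{2}$ ($w{\left(j \right)} = 3 - \left(j + 0\right)^{2} = 3 - j^{2}$)
$L = 15$
$u = -51$ ($u = - 3 \left(15 + \left(3 - 1^{2}\right)\right) = - 3 \left(15 + \left(3 - 1\right)\right) = - 3 \left(15 + 2\right) = \left(-3\right) 17 = -51$)
$\left(-35\right) 30 u = \left(-35\right) 30 \left(-51\right) = \left(-1050\right) \left(-51\right) = 53550$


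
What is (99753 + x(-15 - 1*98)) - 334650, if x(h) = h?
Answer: -235010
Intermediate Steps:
(99753 + x(-15 - 1*98)) - 334650 = (99753 + (-15 - 1*98)) - 334650 = (99753 + (-15 - 98)) - 334650 = (99753 - 113) - 334650 = 99640 - 334650 = -235010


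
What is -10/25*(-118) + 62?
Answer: 546/5 ≈ 109.20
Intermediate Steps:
-10/25*(-118) + 62 = -10*1/25*(-118) + 62 = -⅖*(-118) + 62 = 236/5 + 62 = 546/5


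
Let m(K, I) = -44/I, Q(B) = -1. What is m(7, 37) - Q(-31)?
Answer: -7/37 ≈ -0.18919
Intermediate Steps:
m(7, 37) - Q(-31) = -44/37 - 1*(-1) = -44*1/37 + 1 = -44/37 + 1 = -7/37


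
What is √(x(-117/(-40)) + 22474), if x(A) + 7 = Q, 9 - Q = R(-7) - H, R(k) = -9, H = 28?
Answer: √22513 ≈ 150.04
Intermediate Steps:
Q = 46 (Q = 9 - (-9 - 1*28) = 9 - (-9 - 28) = 9 - 1*(-37) = 9 + 37 = 46)
x(A) = 39 (x(A) = -7 + 46 = 39)
√(x(-117/(-40)) + 22474) = √(39 + 22474) = √22513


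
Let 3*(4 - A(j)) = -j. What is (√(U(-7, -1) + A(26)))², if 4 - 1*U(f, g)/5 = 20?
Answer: -202/3 ≈ -67.333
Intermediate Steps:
U(f, g) = -80 (U(f, g) = 20 - 5*20 = 20 - 100 = -80)
A(j) = 4 + j/3 (A(j) = 4 - (-1)*j/3 = 4 + j/3)
(√(U(-7, -1) + A(26)))² = (√(-80 + (4 + (⅓)*26)))² = (√(-80 + (4 + 26/3)))² = (√(-80 + 38/3))² = (√(-202/3))² = (I*√606/3)² = -202/3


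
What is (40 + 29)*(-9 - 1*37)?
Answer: -3174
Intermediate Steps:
(40 + 29)*(-9 - 1*37) = 69*(-9 - 37) = 69*(-46) = -3174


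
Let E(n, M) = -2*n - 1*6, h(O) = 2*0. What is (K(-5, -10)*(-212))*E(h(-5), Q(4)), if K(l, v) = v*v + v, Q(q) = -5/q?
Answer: 114480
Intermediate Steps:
h(O) = 0
K(l, v) = v + v**2 (K(l, v) = v**2 + v = v + v**2)
E(n, M) = -6 - 2*n (E(n, M) = -2*n - 6 = -6 - 2*n)
(K(-5, -10)*(-212))*E(h(-5), Q(4)) = (-10*(1 - 10)*(-212))*(-6 - 2*0) = (-10*(-9)*(-212))*(-6 + 0) = (90*(-212))*(-6) = -19080*(-6) = 114480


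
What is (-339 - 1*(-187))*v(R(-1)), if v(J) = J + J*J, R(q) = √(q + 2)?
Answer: -304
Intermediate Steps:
R(q) = √(2 + q)
v(J) = J + J²
(-339 - 1*(-187))*v(R(-1)) = (-339 - 1*(-187))*(√(2 - 1)*(1 + √(2 - 1))) = (-339 + 187)*(√1*(1 + √1)) = -152*(1 + 1) = -152*2 = -304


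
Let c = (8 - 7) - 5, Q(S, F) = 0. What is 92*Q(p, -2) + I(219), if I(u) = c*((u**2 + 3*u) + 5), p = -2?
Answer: -194492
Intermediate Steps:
c = -4 (c = 1 - 5 = -4)
I(u) = -20 - 12*u - 4*u**2 (I(u) = -4*((u**2 + 3*u) + 5) = -4*(5 + u**2 + 3*u) = -20 - 12*u - 4*u**2)
92*Q(p, -2) + I(219) = 92*0 + (-20 - 12*219 - 4*219**2) = 0 + (-20 - 2628 - 4*47961) = 0 + (-20 - 2628 - 191844) = 0 - 194492 = -194492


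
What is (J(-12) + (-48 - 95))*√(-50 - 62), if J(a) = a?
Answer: -620*I*√7 ≈ -1640.4*I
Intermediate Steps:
(J(-12) + (-48 - 95))*√(-50 - 62) = (-12 + (-48 - 95))*√(-50 - 62) = (-12 - 143)*√(-112) = -620*I*√7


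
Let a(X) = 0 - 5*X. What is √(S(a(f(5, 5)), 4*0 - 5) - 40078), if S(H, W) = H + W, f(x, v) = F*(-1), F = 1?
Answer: I*√40078 ≈ 200.19*I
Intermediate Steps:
f(x, v) = -1 (f(x, v) = 1*(-1) = -1)
a(X) = -5*X
√(S(a(f(5, 5)), 4*0 - 5) - 40078) = √((-5*(-1) + (4*0 - 5)) - 40078) = √((5 + (0 - 5)) - 40078) = √((5 - 5) - 40078) = √(0 - 40078) = √(-40078) = I*√40078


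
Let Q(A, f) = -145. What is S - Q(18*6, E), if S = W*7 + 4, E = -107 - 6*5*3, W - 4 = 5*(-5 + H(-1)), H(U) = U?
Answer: -33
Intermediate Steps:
W = -26 (W = 4 + 5*(-5 - 1) = 4 + 5*(-6) = 4 - 30 = -26)
E = -197 (E = -107 - 30*3 = -107 - 1*90 = -107 - 90 = -197)
S = -178 (S = -26*7 + 4 = -182 + 4 = -178)
S - Q(18*6, E) = -178 - 1*(-145) = -178 + 145 = -33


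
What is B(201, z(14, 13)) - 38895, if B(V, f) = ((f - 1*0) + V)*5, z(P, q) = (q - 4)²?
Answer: -37485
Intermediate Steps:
z(P, q) = (-4 + q)²
B(V, f) = 5*V + 5*f (B(V, f) = ((f + 0) + V)*5 = (f + V)*5 = (V + f)*5 = 5*V + 5*f)
B(201, z(14, 13)) - 38895 = (5*201 + 5*(-4 + 13)²) - 38895 = (1005 + 5*9²) - 38895 = (1005 + 5*81) - 38895 = (1005 + 405) - 38895 = 1410 - 38895 = -37485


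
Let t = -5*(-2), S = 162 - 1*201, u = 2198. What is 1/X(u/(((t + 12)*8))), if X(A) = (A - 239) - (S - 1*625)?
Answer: 88/38499 ≈ 0.0022858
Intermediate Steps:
S = -39 (S = 162 - 201 = -39)
t = 10
X(A) = 425 + A (X(A) = (A - 239) - (-39 - 1*625) = (-239 + A) - (-39 - 625) = (-239 + A) - 1*(-664) = (-239 + A) + 664 = 425 + A)
1/X(u/(((t + 12)*8))) = 1/(425 + 2198/(((10 + 12)*8))) = 1/(425 + 2198/((22*8))) = 1/(425 + 2198/176) = 1/(425 + 2198*(1/176)) = 1/(425 + 1099/88) = 1/(38499/88) = 88/38499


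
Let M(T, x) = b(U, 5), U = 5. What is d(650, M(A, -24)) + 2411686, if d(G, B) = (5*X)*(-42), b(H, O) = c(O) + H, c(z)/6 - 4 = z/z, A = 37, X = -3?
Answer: 2412316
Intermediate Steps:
c(z) = 30 (c(z) = 24 + 6*(z/z) = 24 + 6*1 = 24 + 6 = 30)
b(H, O) = 30 + H
M(T, x) = 35 (M(T, x) = 30 + 5 = 35)
d(G, B) = 630 (d(G, B) = (5*(-3))*(-42) = -15*(-42) = 630)
d(650, M(A, -24)) + 2411686 = 630 + 2411686 = 2412316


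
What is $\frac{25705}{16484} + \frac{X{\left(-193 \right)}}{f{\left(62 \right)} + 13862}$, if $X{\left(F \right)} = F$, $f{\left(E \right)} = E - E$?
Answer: $\frac{176570649}{114250604} \approx 1.5455$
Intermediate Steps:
$f{\left(E \right)} = 0$
$\frac{25705}{16484} + \frac{X{\left(-193 \right)}}{f{\left(62 \right)} + 13862} = \frac{25705}{16484} - \frac{193}{0 + 13862} = 25705 \cdot \frac{1}{16484} - \frac{193}{13862} = \frac{25705}{16484} - \frac{193}{13862} = \frac{176570649}{114250604}$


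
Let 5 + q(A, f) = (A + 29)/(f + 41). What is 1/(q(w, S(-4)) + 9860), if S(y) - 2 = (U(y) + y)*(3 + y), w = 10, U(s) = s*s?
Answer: 31/305544 ≈ 0.00010146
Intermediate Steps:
U(s) = s²
S(y) = 2 + (3 + y)*(y + y²) (S(y) = 2 + (y² + y)*(3 + y) = 2 + (y + y²)*(3 + y) = 2 + (3 + y)*(y + y²))
q(A, f) = -5 + (29 + A)/(41 + f) (q(A, f) = -5 + (A + 29)/(f + 41) = -5 + (29 + A)/(41 + f))
1/(q(w, S(-4)) + 9860) = 1/((-176 + 10 - 5*(2 + (-4)³ + 3*(-4) + 4*(-4)²))/(41 + (2 + (-4)³ + 3*(-4) + 4*(-4)²)) + 9860) = 1/((-176 + 10 - 5*(2 - 64 - 12 + 4*16))/(41 + (2 - 64 - 12 + 4*16)) + 9860) = 1/((-176 + 10 - 5*(2 - 64 - 12 + 64))/(41 + (2 - 64 - 12 + 64)) + 9860) = 1/((-176 + 10 - 5*(-10))/(41 - 10) + 9860) = 1/((-176 + 10 + 50)/31 + 9860) = 1/((1/31)*(-116) + 9860) = 1/(-116/31 + 9860) = 1/(305544/31) = 31/305544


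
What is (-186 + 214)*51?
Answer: 1428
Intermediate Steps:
(-186 + 214)*51 = 28*51 = 1428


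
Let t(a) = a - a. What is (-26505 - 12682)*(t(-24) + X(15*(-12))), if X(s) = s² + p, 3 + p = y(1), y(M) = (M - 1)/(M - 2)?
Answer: -1269541239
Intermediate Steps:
y(M) = (-1 + M)/(-2 + M)
p = -3 (p = -3 + (-1 + 1)/(-2 + 1) = -3 + 0/(-1) = -3 - 1*0 = -3 + 0 = -3)
t(a) = 0
X(s) = -3 + s² (X(s) = s² - 3 = -3 + s²)
(-26505 - 12682)*(t(-24) + X(15*(-12))) = (-26505 - 12682)*(0 + (-3 + (15*(-12))²)) = -39187*(0 + (-3 + (-180)²)) = -39187*(0 + (-3 + 32400)) = -39187*(0 + 32397) = -39187*32397 = -1269541239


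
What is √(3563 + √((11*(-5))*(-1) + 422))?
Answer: √(3563 + 3*√53) ≈ 59.874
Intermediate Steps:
√(3563 + √((11*(-5))*(-1) + 422)) = √(3563 + √(-55*(-1) + 422)) = √(3563 + √(55 + 422)) = √(3563 + √477) = √(3563 + 3*√53)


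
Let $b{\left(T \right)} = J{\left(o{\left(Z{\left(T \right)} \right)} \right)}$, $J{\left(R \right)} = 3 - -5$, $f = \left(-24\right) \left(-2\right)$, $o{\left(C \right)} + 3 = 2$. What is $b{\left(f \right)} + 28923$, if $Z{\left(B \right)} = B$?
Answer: $28931$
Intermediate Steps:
$o{\left(C \right)} = -1$ ($o{\left(C \right)} = -3 + 2 = -1$)
$f = 48$
$J{\left(R \right)} = 8$ ($J{\left(R \right)} = 3 + 5 = 8$)
$b{\left(T \right)} = 8$
$b{\left(f \right)} + 28923 = 8 + 28923 = 28931$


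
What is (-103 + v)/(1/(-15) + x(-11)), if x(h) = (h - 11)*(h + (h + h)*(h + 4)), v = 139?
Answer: -540/47191 ≈ -0.011443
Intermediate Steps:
x(h) = (-11 + h)*(h + 2*h*(4 + h)) (x(h) = (-11 + h)*(h + (2*h)*(4 + h)) = (-11 + h)*(h + 2*h*(4 + h)))
(-103 + v)/(1/(-15) + x(-11)) = (-103 + 139)/(1/(-15) - 11*(-99 - 13*(-11) + 2*(-11)²)) = 36/(-1/15 - 11*(-99 + 143 + 2*121)) = 36/(-1/15 - 11*(-99 + 143 + 242)) = 36/(-1/15 - 11*286) = 36/(-1/15 - 3146) = 36/(-47191/15) = 36*(-15/47191) = -540/47191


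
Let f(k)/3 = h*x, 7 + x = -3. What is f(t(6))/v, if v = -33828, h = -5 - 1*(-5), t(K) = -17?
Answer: 0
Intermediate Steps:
x = -10 (x = -7 - 3 = -10)
h = 0 (h = -5 + 5 = 0)
f(k) = 0 (f(k) = 3*(0*(-10)) = 3*0 = 0)
f(t(6))/v = 0/(-33828) = 0*(-1/33828) = 0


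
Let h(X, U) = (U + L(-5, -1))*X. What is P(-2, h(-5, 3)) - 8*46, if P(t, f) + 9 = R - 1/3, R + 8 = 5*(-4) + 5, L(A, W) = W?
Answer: -1201/3 ≈ -400.33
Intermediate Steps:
R = -23 (R = -8 + (5*(-4) + 5) = -8 + (-20 + 5) = -8 - 15 = -23)
h(X, U) = X*(-1 + U) (h(X, U) = (U - 1)*X = (-1 + U)*X = X*(-1 + U))
P(t, f) = -97/3 (P(t, f) = -9 + (-23 - 1/3) = -9 + (-23 - 1*⅓) = -9 + (-23 - ⅓) = -9 - 70/3 = -97/3)
P(-2, h(-5, 3)) - 8*46 = -97/3 - 8*46 = -97/3 - 368 = -1201/3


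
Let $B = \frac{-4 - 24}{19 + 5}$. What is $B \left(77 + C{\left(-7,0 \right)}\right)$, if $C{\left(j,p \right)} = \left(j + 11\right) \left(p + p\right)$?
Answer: $- \frac{539}{6} \approx -89.833$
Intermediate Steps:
$C{\left(j,p \right)} = 2 p \left(11 + j\right)$ ($C{\left(j,p \right)} = \left(11 + j\right) 2 p = 2 p \left(11 + j\right)$)
$B = - \frac{7}{6}$ ($B = - \frac{28}{24} = \left(-28\right) \frac{1}{24} = - \frac{7}{6} \approx -1.1667$)
$B \left(77 + C{\left(-7,0 \right)}\right) = - \frac{7 \left(77 + 2 \cdot 0 \left(11 - 7\right)\right)}{6} = - \frac{7 \left(77 + 2 \cdot 0 \cdot 4\right)}{6} = - \frac{7 \left(77 + 0\right)}{6} = \left(- \frac{7}{6}\right) 77 = - \frac{539}{6}$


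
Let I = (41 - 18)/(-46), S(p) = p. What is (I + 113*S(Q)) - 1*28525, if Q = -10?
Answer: -59311/2 ≈ -29656.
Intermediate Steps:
I = -½ (I = 23*(-1/46) = -½ ≈ -0.50000)
(I + 113*S(Q)) - 1*28525 = (-½ + 113*(-10)) - 1*28525 = (-½ - 1130) - 28525 = -2261/2 - 28525 = -59311/2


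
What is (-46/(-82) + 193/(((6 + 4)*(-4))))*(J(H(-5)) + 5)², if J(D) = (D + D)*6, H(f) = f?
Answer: -4230765/328 ≈ -12899.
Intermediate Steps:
J(D) = 12*D (J(D) = (2*D)*6 = 12*D)
(-46/(-82) + 193/(((6 + 4)*(-4))))*(J(H(-5)) + 5)² = (-46/(-82) + 193/(((6 + 4)*(-4))))*(12*(-5) + 5)² = (-46*(-1/82) + 193/((10*(-4))))*(-60 + 5)² = (23/41 + 193/(-40))*(-55)² = (23/41 + 193*(-1/40))*3025 = (23/41 - 193/40)*3025 = -6993/1640*3025 = -4230765/328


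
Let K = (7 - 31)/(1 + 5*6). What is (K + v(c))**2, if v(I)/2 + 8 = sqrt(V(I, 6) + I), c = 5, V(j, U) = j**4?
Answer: 2692120/961 - 6240*sqrt(70)/31 ≈ 1117.3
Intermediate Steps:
v(I) = -16 + 2*sqrt(I + I**4) (v(I) = -16 + 2*sqrt(I**4 + I) = -16 + 2*sqrt(I + I**4))
K = -24/31 (K = -24/(1 + 30) = -24/31 ≈ -0.77419)
(K + v(c))**2 = (-24/31 + (-16 + 2*sqrt(5 + 5**4)))**2 = (-24/31 + (-16 + 2*sqrt(5 + 625)))**2 = (-24/31 + (-16 + 2*sqrt(630)))**2 = (-24/31 + (-16 + 2*(3*sqrt(70))))**2 = (-24/31 + (-16 + 6*sqrt(70)))**2 = (-520/31 + 6*sqrt(70))**2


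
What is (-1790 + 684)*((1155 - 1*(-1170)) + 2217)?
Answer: -5023452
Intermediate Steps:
(-1790 + 684)*((1155 - 1*(-1170)) + 2217) = -1106*((1155 + 1170) + 2217) = -1106*(2325 + 2217) = -1106*4542 = -5023452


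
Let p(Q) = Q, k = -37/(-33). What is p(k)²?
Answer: 1369/1089 ≈ 1.2571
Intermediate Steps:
k = 37/33 (k = -37*(-1/33) = 37/33 ≈ 1.1212)
p(k)² = (37/33)² = 1369/1089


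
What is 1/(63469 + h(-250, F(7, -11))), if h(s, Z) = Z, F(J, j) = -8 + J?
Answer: 1/63468 ≈ 1.5756e-5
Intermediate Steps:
1/(63469 + h(-250, F(7, -11))) = 1/(63469 + (-8 + 7)) = 1/(63469 - 1) = 1/63468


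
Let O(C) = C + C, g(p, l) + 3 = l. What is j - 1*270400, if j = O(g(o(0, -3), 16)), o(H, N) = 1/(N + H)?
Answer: -270374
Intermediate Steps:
o(H, N) = 1/(H + N)
g(p, l) = -3 + l
O(C) = 2*C
j = 26 (j = 2*(-3 + 16) = 2*13 = 26)
j - 1*270400 = 26 - 1*270400 = 26 - 270400 = -270374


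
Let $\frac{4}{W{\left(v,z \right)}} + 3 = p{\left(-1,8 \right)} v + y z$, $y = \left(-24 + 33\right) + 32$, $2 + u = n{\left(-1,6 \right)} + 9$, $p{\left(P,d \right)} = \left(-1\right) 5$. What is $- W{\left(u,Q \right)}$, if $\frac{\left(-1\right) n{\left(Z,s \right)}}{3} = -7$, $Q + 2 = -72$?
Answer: $\frac{4}{3177} \approx 0.001259$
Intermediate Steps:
$Q = -74$ ($Q = -2 - 72 = -74$)
$n{\left(Z,s \right)} = 21$ ($n{\left(Z,s \right)} = \left(-3\right) \left(-7\right) = 21$)
$p{\left(P,d \right)} = -5$
$u = 28$ ($u = -2 + \left(21 + 9\right) = -2 + 30 = 28$)
$y = 41$ ($y = 9 + 32 = 41$)
$W{\left(v,z \right)} = \frac{4}{-3 - 5 v + 41 z}$ ($W{\left(v,z \right)} = \frac{4}{-3 - \left(- 41 z + 5 v\right)} = \frac{4}{-3 - 5 v + 41 z}$)
$- W{\left(u,Q \right)} = - \frac{4}{-3 - 140 + 41 \left(-74\right)} = - \frac{4}{-3 - 140 - 3034} = - \frac{4}{-3177} = - \frac{4 \left(-1\right)}{3177} = \left(-1\right) \left(- \frac{4}{3177}\right) = \frac{4}{3177}$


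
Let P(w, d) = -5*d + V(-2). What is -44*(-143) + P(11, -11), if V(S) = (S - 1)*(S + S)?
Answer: 6359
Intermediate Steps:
V(S) = 2*S*(-1 + S) (V(S) = (-1 + S)*(2*S) = 2*S*(-1 + S))
P(w, d) = 12 - 5*d (P(w, d) = -5*d + 2*(-2)*(-1 - 2) = -5*d + 2*(-2)*(-3) = -5*d + 12 = 12 - 5*d)
-44*(-143) + P(11, -11) = -44*(-143) + (12 - 5*(-11)) = 6292 + (12 + 55) = 6292 + 67 = 6359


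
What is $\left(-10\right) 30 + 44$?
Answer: $-256$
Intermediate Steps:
$\left(-10\right) 30 + 44 = -300 + 44 = -256$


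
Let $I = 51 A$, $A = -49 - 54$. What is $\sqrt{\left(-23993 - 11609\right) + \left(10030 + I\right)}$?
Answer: $15 i \sqrt{137} \approx 175.57 i$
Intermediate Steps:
$A = -103$ ($A = -49 - 54 = -103$)
$I = -5253$ ($I = 51 \left(-103\right) = -5253$)
$\sqrt{\left(-23993 - 11609\right) + \left(10030 + I\right)} = \sqrt{\left(-23993 - 11609\right) + \left(10030 - 5253\right)} = \sqrt{-35602 + 4777} = \sqrt{-30825} = 15 i \sqrt{137}$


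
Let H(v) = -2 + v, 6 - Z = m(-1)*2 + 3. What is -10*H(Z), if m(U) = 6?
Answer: 110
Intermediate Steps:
Z = -9 (Z = 6 - (6*2 + 3) = 6 - (12 + 3) = 6 - 1*15 = 6 - 15 = -9)
-10*H(Z) = -10*(-2 - 9) = -10*(-11) = 110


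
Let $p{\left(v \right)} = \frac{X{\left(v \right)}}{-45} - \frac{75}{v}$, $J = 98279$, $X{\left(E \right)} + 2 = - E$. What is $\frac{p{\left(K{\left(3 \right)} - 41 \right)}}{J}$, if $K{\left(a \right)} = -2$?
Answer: $\frac{1612}{190169865} \approx 8.4766 \cdot 10^{-6}$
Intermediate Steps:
$X{\left(E \right)} = -2 - E$
$p{\left(v \right)} = \frac{2}{45} - \frac{75}{v} + \frac{v}{45}$ ($p{\left(v \right)} = \frac{-2 - v}{-45} - \frac{75}{v} = \left(-2 - v\right) \left(- \frac{1}{45}\right) - \frac{75}{v} = \left(\frac{2}{45} + \frac{v}{45}\right) - \frac{75}{v} = \frac{2}{45} - \frac{75}{v} + \frac{v}{45}$)
$\frac{p{\left(K{\left(3 \right)} - 41 \right)}}{J} = \frac{\frac{1}{45} \frac{1}{-2 - 41} \left(-3375 + \left(-2 - 41\right) \left(2 - 43\right)\right)}{98279} = \frac{-3375 - 43 \left(2 - 43\right)}{45 \left(-43\right)} \frac{1}{98279} = \frac{1}{45} \left(- \frac{1}{43}\right) \left(-3375 - -1763\right) \frac{1}{98279} = \frac{1}{45} \left(- \frac{1}{43}\right) \left(-3375 + 1763\right) \frac{1}{98279} = \frac{1}{45} \left(- \frac{1}{43}\right) \left(-1612\right) \frac{1}{98279} = \frac{1612}{1935} \cdot \frac{1}{98279} = \frac{1612}{190169865}$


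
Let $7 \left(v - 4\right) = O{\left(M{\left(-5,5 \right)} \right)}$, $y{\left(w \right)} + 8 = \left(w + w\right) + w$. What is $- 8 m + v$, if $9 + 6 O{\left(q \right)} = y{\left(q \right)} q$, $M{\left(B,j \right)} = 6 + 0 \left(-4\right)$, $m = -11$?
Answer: $\frac{1305}{14} \approx 93.214$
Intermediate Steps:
$y{\left(w \right)} = -8 + 3 w$ ($y{\left(w \right)} = -8 + \left(\left(w + w\right) + w\right) = -8 + \left(2 w + w\right) = -8 + 3 w$)
$M{\left(B,j \right)} = 6$ ($M{\left(B,j \right)} = 6 + 0 = 6$)
$O{\left(q \right)} = - \frac{3}{2} + \frac{q \left(-8 + 3 q\right)}{6}$ ($O{\left(q \right)} = - \frac{3}{2} + \frac{\left(-8 + 3 q\right) q}{6} = - \frac{3}{2} + \frac{q \left(-8 + 3 q\right)}{6}$)
$v = \frac{73}{14}$ ($v = 4 + \frac{- \frac{3}{2} + \frac{1}{6} \cdot 6 \left(-8 + 3 \cdot 6\right)}{7} = 4 + \frac{- \frac{3}{2} + \frac{1}{6} \cdot 6 \left(-8 + 18\right)}{7} = 4 + \frac{- \frac{3}{2} + \frac{1}{6} \cdot 6 \cdot 10}{7} = 4 + \frac{- \frac{3}{2} + 10}{7} = 4 + \frac{1}{7} \cdot \frac{17}{2} = 4 + \frac{17}{14} = \frac{73}{14} \approx 5.2143$)
$- 8 m + v = \left(-8\right) \left(-11\right) + \frac{73}{14} = 88 + \frac{73}{14} = \frac{1305}{14}$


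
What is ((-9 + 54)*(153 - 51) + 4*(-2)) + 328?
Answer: 4910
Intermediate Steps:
((-9 + 54)*(153 - 51) + 4*(-2)) + 328 = (45*102 - 8) + 328 = (4590 - 8) + 328 = 4582 + 328 = 4910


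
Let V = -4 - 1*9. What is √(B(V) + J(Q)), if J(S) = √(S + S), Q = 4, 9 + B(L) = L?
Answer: √(-22 + 2*√2) ≈ 4.3785*I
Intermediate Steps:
V = -13 (V = -4 - 9 = -13)
B(L) = -9 + L
J(S) = √2*√S (J(S) = √(2*S) = √2*√S)
√(B(V) + J(Q)) = √((-9 - 13) + √2*√4) = √(-22 + √2*2) = √(-22 + 2*√2)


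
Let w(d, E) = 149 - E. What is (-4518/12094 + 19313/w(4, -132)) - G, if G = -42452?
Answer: 72250886496/1699207 ≈ 42520.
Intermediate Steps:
(-4518/12094 + 19313/w(4, -132)) - G = (-4518/12094 + 19313/(149 - 1*(-132))) - 1*(-42452) = (-4518*1/12094 + 19313/(149 + 132)) + 42452 = (-2259/6047 + 19313/281) + 42452 = 116150932/1699207 + 42452 = 72250886496/1699207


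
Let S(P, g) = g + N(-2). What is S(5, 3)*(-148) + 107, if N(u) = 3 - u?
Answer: -1077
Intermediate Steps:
S(P, g) = 5 + g (S(P, g) = g + (3 - 1*(-2)) = g + (3 + 2) = g + 5 = 5 + g)
S(5, 3)*(-148) + 107 = (5 + 3)*(-148) + 107 = 8*(-148) + 107 = -1184 + 107 = -1077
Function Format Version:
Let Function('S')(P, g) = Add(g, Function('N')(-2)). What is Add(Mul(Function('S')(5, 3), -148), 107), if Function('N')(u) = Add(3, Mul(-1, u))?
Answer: -1077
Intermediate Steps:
Function('S')(P, g) = Add(5, g) (Function('S')(P, g) = Add(g, Add(3, Mul(-1, -2))) = Add(g, Add(3, 2)) = Add(g, 5) = Add(5, g))
Add(Mul(Function('S')(5, 3), -148), 107) = Add(Mul(Add(5, 3), -148), 107) = Add(Mul(8, -148), 107) = Add(-1184, 107) = -1077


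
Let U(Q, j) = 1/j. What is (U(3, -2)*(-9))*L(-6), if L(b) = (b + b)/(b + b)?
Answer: 9/2 ≈ 4.5000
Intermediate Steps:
L(b) = 1 (L(b) = (2*b)/((2*b)) = (2*b)*(1/(2*b)) = 1)
(U(3, -2)*(-9))*L(-6) = (-9/(-2))*1 = -½*(-9)*1 = (9/2)*1 = 9/2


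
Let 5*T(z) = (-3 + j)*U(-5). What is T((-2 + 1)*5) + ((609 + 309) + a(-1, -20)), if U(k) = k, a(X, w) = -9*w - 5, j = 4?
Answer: 1092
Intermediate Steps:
a(X, w) = -5 - 9*w
T(z) = -1 (T(z) = ((-3 + 4)*(-5))/5 = (1*(-5))/5 = (⅕)*(-5) = -1)
T((-2 + 1)*5) + ((609 + 309) + a(-1, -20)) = -1 + ((609 + 309) + (-5 - 9*(-20))) = -1 + (918 + (-5 + 180)) = -1 + (918 + 175) = -1 + 1093 = 1092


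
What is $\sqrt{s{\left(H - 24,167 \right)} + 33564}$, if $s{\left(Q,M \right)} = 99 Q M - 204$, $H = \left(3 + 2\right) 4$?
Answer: $2 i \sqrt{8193} \approx 181.03 i$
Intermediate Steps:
$H = 20$ ($H = 5 \cdot 4 = 20$)
$s{\left(Q,M \right)} = -204 + 99 M Q$ ($s{\left(Q,M \right)} = 99 M Q - 204 = -204 + 99 M Q$)
$\sqrt{s{\left(H - 24,167 \right)} + 33564} = \sqrt{\left(-204 + 99 \cdot 167 \left(20 - 24\right)\right) + 33564} = \sqrt{\left(-204 + 99 \cdot 167 \left(-4\right)\right) + 33564} = \sqrt{\left(-204 - 66132\right) + 33564} = \sqrt{-66336 + 33564} = \sqrt{-32772} = 2 i \sqrt{8193}$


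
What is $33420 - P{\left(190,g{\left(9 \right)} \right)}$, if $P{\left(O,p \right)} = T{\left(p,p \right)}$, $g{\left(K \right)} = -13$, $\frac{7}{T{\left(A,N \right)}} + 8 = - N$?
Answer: $\frac{167093}{5} \approx 33419.0$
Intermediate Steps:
$T{\left(A,N \right)} = \frac{7}{-8 - N}$
$P{\left(O,p \right)} = - \frac{7}{8 + p}$
$33420 - P{\left(190,g{\left(9 \right)} \right)} = 33420 - - \frac{7}{8 - 13} = 33420 - - \frac{7}{-5} = 33420 - \left(-7\right) \left(- \frac{1}{5}\right) = 33420 - \frac{7}{5} = \frac{167093}{5}$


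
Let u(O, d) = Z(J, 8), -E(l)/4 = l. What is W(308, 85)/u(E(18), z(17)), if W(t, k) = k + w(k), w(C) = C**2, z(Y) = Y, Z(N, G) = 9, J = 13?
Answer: 7310/9 ≈ 812.22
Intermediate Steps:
E(l) = -4*l
u(O, d) = 9
W(t, k) = k + k**2
W(308, 85)/u(E(18), z(17)) = (85*(1 + 85))/9 = (85*86)*(1/9) = 7310*(1/9) = 7310/9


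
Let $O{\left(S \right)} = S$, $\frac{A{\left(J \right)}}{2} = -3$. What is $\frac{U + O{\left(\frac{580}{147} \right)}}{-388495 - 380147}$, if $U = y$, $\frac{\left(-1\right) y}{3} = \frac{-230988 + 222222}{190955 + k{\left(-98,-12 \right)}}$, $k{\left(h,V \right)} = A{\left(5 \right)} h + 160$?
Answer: $- \frac{19175591}{3610098944487} \approx -5.3117 \cdot 10^{-6}$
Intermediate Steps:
$A{\left(J \right)} = -6$ ($A{\left(J \right)} = 2 \left(-3\right) = -6$)
$k{\left(h,V \right)} = 160 - 6 h$ ($k{\left(h,V \right)} = - 6 h + 160 = 160 - 6 h$)
$y = \frac{8766}{63901}$ ($y = - 3 \frac{-230988 + 222222}{190955 + \left(160 - -588\right)} = - 3 \left(- \frac{8766}{190955 + \left(160 + 588\right)}\right) = - 3 \left(- \frac{8766}{190955 + 748}\right) = - 3 \left(- \frac{8766}{191703}\right) = - 3 \left(\left(-8766\right) \frac{1}{191703}\right) = \left(-3\right) \left(- \frac{2922}{63901}\right) = \frac{8766}{63901} \approx 0.13718$)
$U = \frac{8766}{63901} \approx 0.13718$
$\frac{U + O{\left(\frac{580}{147} \right)}}{-388495 - 380147} = \frac{\frac{8766}{63901} + \frac{580}{147}}{-388495 - 380147} = \frac{\frac{8766}{63901} + 580 \cdot \frac{1}{147}}{-768642} = \left(\frac{8766}{63901} + \frac{580}{147}\right) \left(- \frac{1}{768642}\right) = \frac{38351182}{9393447} \left(- \frac{1}{768642}\right) = - \frac{19175591}{3610098944487}$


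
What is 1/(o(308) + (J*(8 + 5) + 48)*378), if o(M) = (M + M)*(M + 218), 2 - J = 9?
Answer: 1/307762 ≈ 3.2493e-6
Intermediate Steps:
J = -7 (J = 2 - 1*9 = 2 - 9 = -7)
o(M) = 2*M*(218 + M) (o(M) = (2*M)*(218 + M) = 2*M*(218 + M))
1/(o(308) + (J*(8 + 5) + 48)*378) = 1/(2*308*(218 + 308) + (-7*(8 + 5) + 48)*378) = 1/(2*308*526 + (-7*13 + 48)*378) = 1/(324016 + (-91 + 48)*378) = 1/(324016 - 43*378) = 1/(324016 - 16254) = 1/307762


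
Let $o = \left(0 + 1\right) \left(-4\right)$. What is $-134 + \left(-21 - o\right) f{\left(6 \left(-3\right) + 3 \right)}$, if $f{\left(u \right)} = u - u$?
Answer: $-134$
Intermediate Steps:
$o = -4$ ($o = 1 \left(-4\right) = -4$)
$f{\left(u \right)} = 0$
$-134 + \left(-21 - o\right) f{\left(6 \left(-3\right) + 3 \right)} = -134 + \left(-21 - -4\right) 0 = -134 + \left(-21 + 4\right) 0 = -134 - 0 = -134 + 0 = -134$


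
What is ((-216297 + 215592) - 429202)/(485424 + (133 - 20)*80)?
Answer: -429907/494464 ≈ -0.86944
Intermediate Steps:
((-216297 + 215592) - 429202)/(485424 + (133 - 20)*80) = (-705 - 429202)/(485424 + 113*80) = -429907/(485424 + 9040) = -429907/494464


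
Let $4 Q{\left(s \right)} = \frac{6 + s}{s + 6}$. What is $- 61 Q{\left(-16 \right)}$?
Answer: $- \frac{61}{4} \approx -15.25$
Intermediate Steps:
$Q{\left(s \right)} = \frac{1}{4}$ ($Q{\left(s \right)} = \frac{\left(6 + s\right) \frac{1}{s + 6}}{4} = \frac{\left(6 + s\right) \frac{1}{6 + s}}{4} = \frac{1}{4} \cdot 1 = \frac{1}{4}$)
$- 61 Q{\left(-16 \right)} = \left(-61\right) \frac{1}{4} = - \frac{61}{4}$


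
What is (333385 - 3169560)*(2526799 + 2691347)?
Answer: -14799575231550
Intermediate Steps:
(333385 - 3169560)*(2526799 + 2691347) = -2836175*5218146 = -14799575231550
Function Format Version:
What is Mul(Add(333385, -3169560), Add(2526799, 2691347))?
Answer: -14799575231550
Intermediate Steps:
Mul(Add(333385, -3169560), Add(2526799, 2691347)) = Mul(-2836175, 5218146) = -14799575231550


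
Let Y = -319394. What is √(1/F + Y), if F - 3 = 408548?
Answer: 3*I*√5923478270737027/408551 ≈ 565.15*I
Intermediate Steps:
F = 408551 (F = 3 + 408548 = 408551)
√(1/F + Y) = √(1/408551 - 319394) = √(-130488738093/408551) = 3*I*√5923478270737027/408551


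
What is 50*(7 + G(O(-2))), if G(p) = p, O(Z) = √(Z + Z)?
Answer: 350 + 100*I ≈ 350.0 + 100.0*I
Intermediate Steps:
O(Z) = √2*√Z (O(Z) = √(2*Z) = √2*√Z)
50*(7 + G(O(-2))) = 50*(7 + √2*√(-2)) = 50*(7 + √2*(I*√2)) = 50*(7 + 2*I) = 350 + 100*I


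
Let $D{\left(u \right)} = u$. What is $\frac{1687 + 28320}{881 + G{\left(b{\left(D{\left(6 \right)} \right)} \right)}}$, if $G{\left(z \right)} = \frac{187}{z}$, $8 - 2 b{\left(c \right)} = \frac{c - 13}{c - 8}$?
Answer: $\frac{270063}{8677} \approx 31.124$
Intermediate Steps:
$b{\left(c \right)} = 4 - \frac{-13 + c}{2 \left(-8 + c\right)}$ ($b{\left(c \right)} = 4 - \frac{\left(c - 13\right) \frac{1}{c - 8}}{2} = 4 - \frac{\left(-13 + c\right) \frac{1}{-8 + c}}{2} = 4 - \frac{\frac{1}{-8 + c} \left(-13 + c\right)}{2} = 4 - \frac{-13 + c}{2 \left(-8 + c\right)}$)
$\frac{1687 + 28320}{881 + G{\left(b{\left(D{\left(6 \right)} \right)} \right)}} = \frac{1687 + 28320}{881 + \frac{187}{\frac{1}{2} \frac{1}{-8 + 6} \left(-51 + 7 \cdot 6\right)}} = \frac{30007}{881 + \frac{187}{\frac{1}{2} \frac{1}{-2} \left(-51 + 42\right)}} = \frac{30007}{881 + \frac{187}{\frac{1}{2} \left(- \frac{1}{2}\right) \left(-9\right)}} = \frac{30007}{881 + \frac{187}{\frac{9}{4}}} = \frac{30007}{881 + 187 \cdot \frac{4}{9}} = \frac{30007}{881 + \frac{748}{9}} = \frac{30007}{\frac{8677}{9}} = 30007 \cdot \frac{9}{8677} = \frac{270063}{8677}$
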